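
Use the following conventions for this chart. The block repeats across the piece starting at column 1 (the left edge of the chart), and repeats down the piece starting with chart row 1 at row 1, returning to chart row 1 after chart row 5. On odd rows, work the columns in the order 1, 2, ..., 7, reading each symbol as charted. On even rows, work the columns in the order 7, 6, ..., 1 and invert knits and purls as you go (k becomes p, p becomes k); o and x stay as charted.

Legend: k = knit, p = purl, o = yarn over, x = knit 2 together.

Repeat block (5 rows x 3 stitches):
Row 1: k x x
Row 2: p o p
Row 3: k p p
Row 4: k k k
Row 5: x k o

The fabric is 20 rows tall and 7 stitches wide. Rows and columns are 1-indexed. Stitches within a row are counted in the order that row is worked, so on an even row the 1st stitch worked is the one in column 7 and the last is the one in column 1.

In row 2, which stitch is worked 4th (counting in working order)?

For row 2: chart row = ((2-1) mod 5) + 1 = 2; this is a WS (even) row.
Chart row 2 tiled across columns 1-7: p o p p o p p
Wrong side: read the tiled row from column 7 down to 1 and exchange k with p (leave o, x).
Row 2 as worked: k k o k k o k
Stitch 4 in working order -> k

== STITCH ==
k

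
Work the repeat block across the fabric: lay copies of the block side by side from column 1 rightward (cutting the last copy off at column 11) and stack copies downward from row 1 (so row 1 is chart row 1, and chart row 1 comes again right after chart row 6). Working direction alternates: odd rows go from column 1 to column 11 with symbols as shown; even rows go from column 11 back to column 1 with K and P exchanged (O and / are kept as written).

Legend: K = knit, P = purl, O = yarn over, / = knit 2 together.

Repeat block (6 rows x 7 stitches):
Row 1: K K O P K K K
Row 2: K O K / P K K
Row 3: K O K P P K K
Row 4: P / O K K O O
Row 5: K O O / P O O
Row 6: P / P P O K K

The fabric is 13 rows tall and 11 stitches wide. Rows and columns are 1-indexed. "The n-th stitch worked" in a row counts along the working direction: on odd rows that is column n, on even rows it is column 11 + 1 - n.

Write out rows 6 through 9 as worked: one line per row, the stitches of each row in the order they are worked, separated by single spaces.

== ROWS AS WORKED ==
K K / K P P O K K / K
K K O P K K K K K O P
/ P O P P P K / P O P
K O K P P K K K O K P

Derivation:
Row 6: chart row 6, WS - tiled (columns 1-11): P / P P O K K P / P P; work from column 11 back to 1 with K<->P swapped.
Row 7: chart row 1, RS - tile across columns 1-11 and work as-is.
Row 8: chart row 2, WS - tiled (columns 1-11): K O K / P K K K O K /; work from column 11 back to 1 with K<->P swapped.
Row 9: chart row 3, RS - tile across columns 1-11 and work as-is.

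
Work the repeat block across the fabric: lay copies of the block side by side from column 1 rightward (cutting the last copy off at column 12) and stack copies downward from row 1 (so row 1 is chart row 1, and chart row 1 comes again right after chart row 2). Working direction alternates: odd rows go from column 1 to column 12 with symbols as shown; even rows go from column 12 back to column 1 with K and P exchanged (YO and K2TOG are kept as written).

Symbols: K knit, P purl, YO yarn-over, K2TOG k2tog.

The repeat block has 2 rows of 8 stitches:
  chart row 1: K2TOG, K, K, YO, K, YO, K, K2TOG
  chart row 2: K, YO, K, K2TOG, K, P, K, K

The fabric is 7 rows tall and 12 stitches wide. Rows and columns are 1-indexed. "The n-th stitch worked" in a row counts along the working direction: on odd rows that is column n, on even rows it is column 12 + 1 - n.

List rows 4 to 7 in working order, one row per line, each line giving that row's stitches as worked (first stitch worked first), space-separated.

== ROWS AS WORKED ==
K2TOG P YO P P P K P K2TOG P YO P
K2TOG K K YO K YO K K2TOG K2TOG K K YO
K2TOG P YO P P P K P K2TOG P YO P
K2TOG K K YO K YO K K2TOG K2TOG K K YO

Derivation:
Row 4: chart row 2, WS - tiled (columns 1-12): K YO K K2TOG K P K K K YO K K2TOG; work from column 12 back to 1 with K<->P swapped.
Row 5: chart row 1, RS - tile across columns 1-12 and work as-is.
Row 6: chart row 2, WS - tiled (columns 1-12): K YO K K2TOG K P K K K YO K K2TOG; work from column 12 back to 1 with K<->P swapped.
Row 7: chart row 1, RS - tile across columns 1-12 and work as-is.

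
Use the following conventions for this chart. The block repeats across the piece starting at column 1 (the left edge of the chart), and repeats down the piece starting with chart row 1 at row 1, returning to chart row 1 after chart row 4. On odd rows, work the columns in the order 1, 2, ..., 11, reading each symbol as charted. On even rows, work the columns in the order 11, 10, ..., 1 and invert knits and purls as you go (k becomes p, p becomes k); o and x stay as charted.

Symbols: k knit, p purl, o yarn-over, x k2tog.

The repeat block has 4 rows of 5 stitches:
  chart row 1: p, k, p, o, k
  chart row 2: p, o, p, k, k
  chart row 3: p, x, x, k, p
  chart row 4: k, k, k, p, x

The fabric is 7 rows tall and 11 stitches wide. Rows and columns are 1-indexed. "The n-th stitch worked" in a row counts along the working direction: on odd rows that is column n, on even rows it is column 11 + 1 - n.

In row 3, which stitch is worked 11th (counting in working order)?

Stitch:
p

Derivation:
Row 3: (3-1) mod 4 = 2, so use chart row 3. Odd row -> RS.
Chart row 3 tiled across columns 1-11: p x x k p p x x k p p
RS row: no reversal, no swap; stitch n worked = column n.
Counting 11 along the worked row gives p.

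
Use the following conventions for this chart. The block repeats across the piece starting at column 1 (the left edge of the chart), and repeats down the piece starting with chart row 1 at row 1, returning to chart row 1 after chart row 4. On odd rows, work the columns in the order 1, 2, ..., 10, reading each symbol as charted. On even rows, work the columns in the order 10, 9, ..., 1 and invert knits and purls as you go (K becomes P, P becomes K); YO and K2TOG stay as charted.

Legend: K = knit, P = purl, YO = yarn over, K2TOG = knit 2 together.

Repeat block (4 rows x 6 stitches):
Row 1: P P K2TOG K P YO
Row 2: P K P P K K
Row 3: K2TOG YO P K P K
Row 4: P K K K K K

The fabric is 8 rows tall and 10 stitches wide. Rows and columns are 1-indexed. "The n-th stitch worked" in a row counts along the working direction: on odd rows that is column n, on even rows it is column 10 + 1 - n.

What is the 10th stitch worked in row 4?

Row 4 uses chart row ((4-1) mod 4)+1 = 4. Row 4 is even, so WS.
Chart row 4 tiled across columns 1-10: P K K K K K P K K K
WS: work from column 10 back to column 1 (reverse the tiled row), swapping K<->P (YO and K2TOG unchanged).
Row 4 as worked: P P P K P P P P P K
Stitch 10 in working order -> K

Result:
K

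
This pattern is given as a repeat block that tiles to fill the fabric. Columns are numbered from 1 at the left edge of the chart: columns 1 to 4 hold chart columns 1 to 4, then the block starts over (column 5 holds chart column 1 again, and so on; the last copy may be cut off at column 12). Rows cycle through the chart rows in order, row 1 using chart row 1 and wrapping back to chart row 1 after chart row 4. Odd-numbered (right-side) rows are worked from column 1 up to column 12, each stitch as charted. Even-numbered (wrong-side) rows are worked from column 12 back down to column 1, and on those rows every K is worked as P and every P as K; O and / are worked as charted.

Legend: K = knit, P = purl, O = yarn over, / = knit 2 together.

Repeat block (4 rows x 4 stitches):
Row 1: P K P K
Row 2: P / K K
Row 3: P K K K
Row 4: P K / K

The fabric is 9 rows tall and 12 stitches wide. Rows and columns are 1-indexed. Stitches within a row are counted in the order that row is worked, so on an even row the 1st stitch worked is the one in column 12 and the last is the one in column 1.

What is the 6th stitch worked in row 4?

Row 4: (4-1) mod 4 = 3, so use chart row 4. Even row -> WS.
Chart row 4 tiled across columns 1-12: P K / K P K / K P K / K
WS row: flip the tiled sequence (start at column 12) and apply K<->P; O and / stay.
Row 4 as worked: P / P K P / P K P / P K
Stitch 6 in working order -> /

== STITCH ==
/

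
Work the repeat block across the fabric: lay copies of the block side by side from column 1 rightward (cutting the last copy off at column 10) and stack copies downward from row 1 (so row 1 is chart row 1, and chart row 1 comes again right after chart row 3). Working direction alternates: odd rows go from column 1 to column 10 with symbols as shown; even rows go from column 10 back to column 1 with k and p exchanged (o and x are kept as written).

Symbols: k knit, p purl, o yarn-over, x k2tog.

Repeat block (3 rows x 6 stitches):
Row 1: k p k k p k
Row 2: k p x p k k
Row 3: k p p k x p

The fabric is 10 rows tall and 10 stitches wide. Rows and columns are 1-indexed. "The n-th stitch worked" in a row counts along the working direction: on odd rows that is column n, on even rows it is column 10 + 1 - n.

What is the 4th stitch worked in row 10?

Row 10: (10-1) mod 3 = 0, so use chart row 1. Even row -> WS.
Chart row 1 tiled across columns 1-10: k p k k p k k p k k
WS row: flip the tiled sequence (start at column 10) and apply k<->p; o and x stay.
Row 10 as worked: p p k p p k p p k p
Stitch 4 in working order -> p

Result:
p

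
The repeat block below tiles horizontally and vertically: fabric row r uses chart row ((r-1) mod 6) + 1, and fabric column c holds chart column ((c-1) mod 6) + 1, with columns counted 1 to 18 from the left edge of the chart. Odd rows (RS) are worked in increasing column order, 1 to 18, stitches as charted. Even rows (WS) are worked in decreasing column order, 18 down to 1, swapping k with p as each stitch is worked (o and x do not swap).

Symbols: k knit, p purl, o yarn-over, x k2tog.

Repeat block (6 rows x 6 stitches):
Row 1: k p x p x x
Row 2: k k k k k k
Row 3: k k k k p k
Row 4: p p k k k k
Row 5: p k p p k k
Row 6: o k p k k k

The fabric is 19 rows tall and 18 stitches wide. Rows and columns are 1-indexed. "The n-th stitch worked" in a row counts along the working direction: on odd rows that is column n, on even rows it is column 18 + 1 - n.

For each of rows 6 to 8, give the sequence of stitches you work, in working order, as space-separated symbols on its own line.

Rows as worked:
p p p k p o p p p k p o p p p k p o
k p x p x x k p x p x x k p x p x x
p p p p p p p p p p p p p p p p p p

Derivation:
Row 6: chart row 6, WS - tiled (columns 1-18): o k p k k k o k p k k k o k p k k k; work from column 18 back to 1 with k<->p swapped.
Row 7: chart row 1, RS - tile across columns 1-18 and work as-is.
Row 8: chart row 2, WS - tiled (columns 1-18): k k k k k k k k k k k k k k k k k k; work from column 18 back to 1 with k<->p swapped.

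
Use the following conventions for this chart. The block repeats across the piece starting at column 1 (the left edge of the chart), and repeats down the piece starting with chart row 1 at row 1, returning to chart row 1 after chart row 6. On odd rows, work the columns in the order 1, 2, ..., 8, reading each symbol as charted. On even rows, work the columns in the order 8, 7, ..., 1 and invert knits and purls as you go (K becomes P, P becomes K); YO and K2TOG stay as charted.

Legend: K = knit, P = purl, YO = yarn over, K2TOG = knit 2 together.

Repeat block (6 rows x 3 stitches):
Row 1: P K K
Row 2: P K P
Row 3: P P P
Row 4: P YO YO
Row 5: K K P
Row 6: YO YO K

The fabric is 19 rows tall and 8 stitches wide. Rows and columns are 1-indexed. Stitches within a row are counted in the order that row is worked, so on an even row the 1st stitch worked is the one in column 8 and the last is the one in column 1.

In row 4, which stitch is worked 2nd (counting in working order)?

Result:
K

Derivation:
Row 4: (4-1) mod 6 = 3, so use chart row 4. Even row -> WS.
Chart row 4 tiled across columns 1-8: P YO YO P YO YO P YO
Wrong side: read the tiled row from column 8 down to 1 and exchange K with P (leave YO, K2TOG).
Row 4 as worked: YO K YO YO K YO YO K
The 2nd stitch worked is K.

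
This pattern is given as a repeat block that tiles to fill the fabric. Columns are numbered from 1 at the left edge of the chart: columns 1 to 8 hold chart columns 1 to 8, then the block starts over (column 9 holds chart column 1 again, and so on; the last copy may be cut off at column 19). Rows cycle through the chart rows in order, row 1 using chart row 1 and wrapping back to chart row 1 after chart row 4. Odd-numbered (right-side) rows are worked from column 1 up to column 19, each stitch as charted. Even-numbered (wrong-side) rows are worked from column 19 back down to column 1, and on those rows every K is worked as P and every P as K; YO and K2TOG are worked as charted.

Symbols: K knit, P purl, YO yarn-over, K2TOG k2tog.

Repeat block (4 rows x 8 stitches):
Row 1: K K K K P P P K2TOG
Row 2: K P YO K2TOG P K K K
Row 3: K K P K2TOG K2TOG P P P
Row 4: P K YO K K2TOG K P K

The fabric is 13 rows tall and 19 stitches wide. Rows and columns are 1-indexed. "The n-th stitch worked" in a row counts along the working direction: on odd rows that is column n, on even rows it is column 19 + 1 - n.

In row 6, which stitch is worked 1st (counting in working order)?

Result:
YO

Derivation:
Row 6 uses chart row ((6-1) mod 4)+1 = 2. Row 6 is even, so WS.
Chart row 2 tiled across columns 1-19: K P YO K2TOG P K K K K P YO K2TOG P K K K K P YO
Wrong side: read the tiled row from column 19 down to 1 and exchange K with P (leave YO, K2TOG).
Row 6 as worked: YO K P P P P K K2TOG YO K P P P P K K2TOG YO K P
The 1st stitch worked is YO.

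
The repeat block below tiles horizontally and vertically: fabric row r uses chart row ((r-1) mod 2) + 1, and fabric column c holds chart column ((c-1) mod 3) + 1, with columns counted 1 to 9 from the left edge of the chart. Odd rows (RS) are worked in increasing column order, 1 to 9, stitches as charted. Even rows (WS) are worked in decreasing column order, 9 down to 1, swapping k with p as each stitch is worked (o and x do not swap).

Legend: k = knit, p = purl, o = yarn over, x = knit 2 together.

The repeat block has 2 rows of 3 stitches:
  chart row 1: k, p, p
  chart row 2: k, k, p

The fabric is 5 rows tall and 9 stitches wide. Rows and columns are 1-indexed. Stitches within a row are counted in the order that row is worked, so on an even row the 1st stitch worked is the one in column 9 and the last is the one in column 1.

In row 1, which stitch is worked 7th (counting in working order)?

For row 1: chart row = ((1-1) mod 2) + 1 = 1; this is a RS (odd) row.
Chart row 1 tiled across columns 1-9: k p p k p p k p p
RS row: no reversal, no swap; stitch n worked = column n.
Counting 7 along the worked row gives k.

Stitch:
k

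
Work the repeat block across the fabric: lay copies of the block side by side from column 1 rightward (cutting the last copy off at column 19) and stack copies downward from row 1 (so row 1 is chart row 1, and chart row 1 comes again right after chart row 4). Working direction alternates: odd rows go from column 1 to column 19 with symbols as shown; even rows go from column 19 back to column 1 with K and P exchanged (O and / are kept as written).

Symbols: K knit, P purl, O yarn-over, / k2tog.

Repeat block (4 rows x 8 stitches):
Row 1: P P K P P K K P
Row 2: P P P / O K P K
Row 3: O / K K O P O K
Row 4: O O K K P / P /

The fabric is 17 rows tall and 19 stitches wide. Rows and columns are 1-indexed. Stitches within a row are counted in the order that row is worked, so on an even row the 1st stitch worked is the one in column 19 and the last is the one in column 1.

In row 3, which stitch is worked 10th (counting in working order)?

== STITCH ==
/

Derivation:
Row 3: (3-1) mod 4 = 2, so use chart row 3. Odd row -> RS.
Chart row 3 tiled across columns 1-19: O / K K O P O K O / K K O P O K O / K
RS row: no reversal, no swap; stitch n worked = column n.
Counting 10 along the worked row gives /.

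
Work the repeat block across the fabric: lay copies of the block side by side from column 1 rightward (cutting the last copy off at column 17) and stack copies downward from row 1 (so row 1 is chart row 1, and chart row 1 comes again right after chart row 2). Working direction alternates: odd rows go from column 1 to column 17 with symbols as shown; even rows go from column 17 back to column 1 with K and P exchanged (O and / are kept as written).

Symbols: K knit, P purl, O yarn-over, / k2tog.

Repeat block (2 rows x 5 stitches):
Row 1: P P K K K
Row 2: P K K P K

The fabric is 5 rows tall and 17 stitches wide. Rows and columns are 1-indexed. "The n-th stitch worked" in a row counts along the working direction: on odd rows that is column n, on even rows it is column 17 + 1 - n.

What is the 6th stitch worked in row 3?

Result:
P

Derivation:
Row 3: (3-1) mod 2 = 0, so use chart row 1. Odd row -> RS.
Chart row 1 tiled across columns 1-17: P P K K K P P K K K P P K K K P P
Right side: take the tiled row as-is (worked left to right from column 1).
Counting 6 along the worked row gives P.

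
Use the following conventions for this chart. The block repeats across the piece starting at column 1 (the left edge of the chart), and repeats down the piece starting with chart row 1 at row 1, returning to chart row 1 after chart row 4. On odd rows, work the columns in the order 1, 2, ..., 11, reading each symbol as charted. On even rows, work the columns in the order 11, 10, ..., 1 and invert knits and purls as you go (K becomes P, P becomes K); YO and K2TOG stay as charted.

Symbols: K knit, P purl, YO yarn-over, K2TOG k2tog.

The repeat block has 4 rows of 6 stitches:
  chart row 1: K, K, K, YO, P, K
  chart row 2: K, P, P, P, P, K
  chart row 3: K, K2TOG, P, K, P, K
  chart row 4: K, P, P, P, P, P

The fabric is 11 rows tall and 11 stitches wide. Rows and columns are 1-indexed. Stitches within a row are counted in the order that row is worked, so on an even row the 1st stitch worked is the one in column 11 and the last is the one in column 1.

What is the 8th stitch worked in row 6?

Result:
K

Derivation:
Row 6: (6-1) mod 4 = 1, so use chart row 2. Even row -> WS.
Chart row 2 tiled across columns 1-11: K P P P P K K P P P P
WS row: flip the tiled sequence (start at column 11) and apply K<->P; YO and K2TOG stay.
Row 6 as worked: K K K K P P K K K K P
The 8th stitch worked is K.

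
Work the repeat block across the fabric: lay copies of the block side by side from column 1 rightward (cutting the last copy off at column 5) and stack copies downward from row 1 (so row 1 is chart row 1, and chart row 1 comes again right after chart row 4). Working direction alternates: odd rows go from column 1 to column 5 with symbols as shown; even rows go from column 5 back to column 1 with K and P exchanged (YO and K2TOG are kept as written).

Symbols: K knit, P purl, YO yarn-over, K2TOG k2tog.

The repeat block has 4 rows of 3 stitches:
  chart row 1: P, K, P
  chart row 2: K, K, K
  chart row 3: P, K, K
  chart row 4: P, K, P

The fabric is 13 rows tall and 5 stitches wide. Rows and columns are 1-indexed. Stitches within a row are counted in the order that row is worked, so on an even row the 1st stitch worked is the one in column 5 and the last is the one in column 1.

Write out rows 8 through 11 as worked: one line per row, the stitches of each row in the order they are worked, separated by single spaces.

Row 8: chart row 4, WS - tiled (columns 1-5): P K P P K; work from column 5 back to 1 with K<->P swapped.
Row 9: chart row 1, RS - tile across columns 1-5 and work as-is.
Row 10: chart row 2, WS - tiled (columns 1-5): K K K K K; work from column 5 back to 1 with K<->P swapped.
Row 11: chart row 3, RS - tile across columns 1-5 and work as-is.

== ROWS AS WORKED ==
P K K P K
P K P P K
P P P P P
P K K P K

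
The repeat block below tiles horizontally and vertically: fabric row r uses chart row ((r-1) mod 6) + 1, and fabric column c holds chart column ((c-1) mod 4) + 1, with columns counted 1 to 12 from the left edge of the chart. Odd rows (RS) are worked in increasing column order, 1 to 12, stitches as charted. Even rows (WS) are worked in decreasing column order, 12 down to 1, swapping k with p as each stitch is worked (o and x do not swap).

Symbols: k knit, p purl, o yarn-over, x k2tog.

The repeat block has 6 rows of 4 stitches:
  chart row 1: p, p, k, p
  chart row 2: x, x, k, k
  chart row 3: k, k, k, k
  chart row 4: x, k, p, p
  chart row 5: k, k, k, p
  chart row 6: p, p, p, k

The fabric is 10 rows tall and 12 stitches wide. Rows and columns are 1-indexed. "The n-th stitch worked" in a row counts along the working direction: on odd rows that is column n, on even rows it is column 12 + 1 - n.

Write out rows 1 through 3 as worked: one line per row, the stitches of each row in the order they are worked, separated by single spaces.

Row 1: chart row 1, RS - tile across columns 1-12 and work as-is.
Row 2: chart row 2, WS - tiled (columns 1-12): x x k k x x k k x x k k; work from column 12 back to 1 with k<->p swapped.
Row 3: chart row 3, RS - tile across columns 1-12 and work as-is.

Result:
p p k p p p k p p p k p
p p x x p p x x p p x x
k k k k k k k k k k k k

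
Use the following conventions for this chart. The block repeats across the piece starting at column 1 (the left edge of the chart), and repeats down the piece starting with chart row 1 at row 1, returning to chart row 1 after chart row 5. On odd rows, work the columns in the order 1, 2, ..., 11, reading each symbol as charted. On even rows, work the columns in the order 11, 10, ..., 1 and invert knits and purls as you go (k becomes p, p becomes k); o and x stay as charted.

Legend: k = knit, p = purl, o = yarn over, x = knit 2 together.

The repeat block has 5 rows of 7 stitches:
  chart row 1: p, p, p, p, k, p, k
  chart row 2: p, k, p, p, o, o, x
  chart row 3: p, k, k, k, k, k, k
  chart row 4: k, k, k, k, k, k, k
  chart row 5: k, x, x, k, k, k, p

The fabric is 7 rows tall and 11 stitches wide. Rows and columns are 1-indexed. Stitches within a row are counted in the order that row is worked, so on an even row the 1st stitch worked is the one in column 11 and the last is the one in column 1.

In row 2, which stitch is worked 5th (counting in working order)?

For row 2: chart row = ((2-1) mod 5) + 1 = 2; this is a WS (even) row.
Chart row 2 tiled across columns 1-11: p k p p o o x p k p p
WS: work from column 11 back to column 1 (reverse the tiled row), swapping k<->p (o and x unchanged).
Row 2 as worked: k k p k x o o k k p k
Stitch 5 in working order -> x

Stitch:
x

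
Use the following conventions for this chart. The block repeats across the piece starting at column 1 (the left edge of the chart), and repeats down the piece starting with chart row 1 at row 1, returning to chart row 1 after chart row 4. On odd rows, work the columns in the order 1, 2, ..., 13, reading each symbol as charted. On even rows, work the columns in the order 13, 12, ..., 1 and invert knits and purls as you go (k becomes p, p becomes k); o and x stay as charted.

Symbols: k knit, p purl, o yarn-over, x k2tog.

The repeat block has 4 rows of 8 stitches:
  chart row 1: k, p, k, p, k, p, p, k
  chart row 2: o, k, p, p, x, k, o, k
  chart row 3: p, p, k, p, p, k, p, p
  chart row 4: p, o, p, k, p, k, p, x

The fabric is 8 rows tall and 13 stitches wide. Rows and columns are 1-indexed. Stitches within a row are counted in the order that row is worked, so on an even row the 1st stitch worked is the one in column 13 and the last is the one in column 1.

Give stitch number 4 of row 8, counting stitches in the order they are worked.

Result:
o

Derivation:
Row 8 uses chart row ((8-1) mod 4)+1 = 4. Row 8 is even, so WS.
Chart row 4 tiled across columns 1-13: p o p k p k p x p o p k p
WS row: flip the tiled sequence (start at column 13) and apply k<->p; o and x stay.
Row 8 as worked: k p k o k x k p k p k o k
Counting 4 along the worked row gives o.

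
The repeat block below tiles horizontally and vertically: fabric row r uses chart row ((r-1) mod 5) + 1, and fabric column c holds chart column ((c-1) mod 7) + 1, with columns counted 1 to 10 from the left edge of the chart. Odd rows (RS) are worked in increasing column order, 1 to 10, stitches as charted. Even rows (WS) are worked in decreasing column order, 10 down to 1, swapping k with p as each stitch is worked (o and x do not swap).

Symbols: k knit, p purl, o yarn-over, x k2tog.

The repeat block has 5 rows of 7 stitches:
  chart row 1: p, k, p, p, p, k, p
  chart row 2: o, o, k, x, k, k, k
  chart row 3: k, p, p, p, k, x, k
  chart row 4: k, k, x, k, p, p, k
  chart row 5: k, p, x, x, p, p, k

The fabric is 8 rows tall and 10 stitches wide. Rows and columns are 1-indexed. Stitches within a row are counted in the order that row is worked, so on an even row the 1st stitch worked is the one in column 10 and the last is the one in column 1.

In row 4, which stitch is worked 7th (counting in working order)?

== STITCH ==
p

Derivation:
For row 4: chart row = ((4-1) mod 5) + 1 = 4; this is a WS (even) row.
Chart row 4 tiled across columns 1-10: k k x k p p k k k x
Wrong side: read the tiled row from column 10 down to 1 and exchange k with p (leave o, x).
Row 4 as worked: x p p p k k p x p p
Counting 7 along the worked row gives p.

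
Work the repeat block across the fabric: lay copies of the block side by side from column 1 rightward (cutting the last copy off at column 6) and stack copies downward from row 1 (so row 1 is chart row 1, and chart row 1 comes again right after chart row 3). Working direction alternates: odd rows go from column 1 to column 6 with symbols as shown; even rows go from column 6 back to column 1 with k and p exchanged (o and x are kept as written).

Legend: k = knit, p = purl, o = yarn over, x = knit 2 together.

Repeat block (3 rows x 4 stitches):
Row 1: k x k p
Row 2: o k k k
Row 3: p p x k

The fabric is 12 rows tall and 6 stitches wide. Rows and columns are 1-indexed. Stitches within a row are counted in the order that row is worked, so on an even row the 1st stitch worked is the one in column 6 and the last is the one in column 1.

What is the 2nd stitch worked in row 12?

== STITCH ==
k

Derivation:
Row 12: (12-1) mod 3 = 2, so use chart row 3. Even row -> WS.
Chart row 3 tiled across columns 1-6: p p x k p p
WS: work from column 6 back to column 1 (reverse the tiled row), swapping k<->p (o and x unchanged).
Row 12 as worked: k k p x k k
Counting 2 along the worked row gives k.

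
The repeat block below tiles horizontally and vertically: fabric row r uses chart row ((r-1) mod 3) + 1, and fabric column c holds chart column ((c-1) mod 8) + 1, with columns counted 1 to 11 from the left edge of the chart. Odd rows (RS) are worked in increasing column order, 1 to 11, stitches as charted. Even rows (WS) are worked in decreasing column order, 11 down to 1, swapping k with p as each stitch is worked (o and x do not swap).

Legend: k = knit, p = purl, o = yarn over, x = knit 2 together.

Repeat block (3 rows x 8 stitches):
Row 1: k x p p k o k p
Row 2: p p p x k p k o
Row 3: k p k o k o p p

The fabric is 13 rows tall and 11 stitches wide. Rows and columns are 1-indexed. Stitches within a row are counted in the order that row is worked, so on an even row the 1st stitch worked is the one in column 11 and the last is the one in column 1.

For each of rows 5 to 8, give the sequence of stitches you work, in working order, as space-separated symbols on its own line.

Row 5: chart row 2, RS - tile across columns 1-11 and work as-is.
Row 6: chart row 3, WS - tiled (columns 1-11): k p k o k o p p k p k; work from column 11 back to 1 with k<->p swapped.
Row 7: chart row 1, RS - tile across columns 1-11 and work as-is.
Row 8: chart row 2, WS - tiled (columns 1-11): p p p x k p k o p p p; work from column 11 back to 1 with k<->p swapped.

Result:
p p p x k p k o p p p
p k p k k o p o p k p
k x p p k o k p k x p
k k k o p k p x k k k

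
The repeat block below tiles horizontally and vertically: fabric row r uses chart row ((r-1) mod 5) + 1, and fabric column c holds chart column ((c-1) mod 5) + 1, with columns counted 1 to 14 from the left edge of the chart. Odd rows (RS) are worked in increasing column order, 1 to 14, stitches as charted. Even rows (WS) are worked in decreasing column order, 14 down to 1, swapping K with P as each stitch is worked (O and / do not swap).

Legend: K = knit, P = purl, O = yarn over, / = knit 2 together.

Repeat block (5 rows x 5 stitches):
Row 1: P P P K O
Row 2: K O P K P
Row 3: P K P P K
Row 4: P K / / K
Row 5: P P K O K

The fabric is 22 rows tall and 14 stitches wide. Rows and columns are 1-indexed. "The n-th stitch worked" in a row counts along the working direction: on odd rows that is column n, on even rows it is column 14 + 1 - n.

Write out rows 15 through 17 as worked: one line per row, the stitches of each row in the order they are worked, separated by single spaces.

Result:
P P K O K P P K O K P P K O
P K K K O P K K K O P K K K
K O P K P K O P K P K O P K

Derivation:
Row 15: chart row 5, RS - tile across columns 1-14 and work as-is.
Row 16: chart row 1, WS - tiled (columns 1-14): P P P K O P P P K O P P P K; work from column 14 back to 1 with K<->P swapped.
Row 17: chart row 2, RS - tile across columns 1-14 and work as-is.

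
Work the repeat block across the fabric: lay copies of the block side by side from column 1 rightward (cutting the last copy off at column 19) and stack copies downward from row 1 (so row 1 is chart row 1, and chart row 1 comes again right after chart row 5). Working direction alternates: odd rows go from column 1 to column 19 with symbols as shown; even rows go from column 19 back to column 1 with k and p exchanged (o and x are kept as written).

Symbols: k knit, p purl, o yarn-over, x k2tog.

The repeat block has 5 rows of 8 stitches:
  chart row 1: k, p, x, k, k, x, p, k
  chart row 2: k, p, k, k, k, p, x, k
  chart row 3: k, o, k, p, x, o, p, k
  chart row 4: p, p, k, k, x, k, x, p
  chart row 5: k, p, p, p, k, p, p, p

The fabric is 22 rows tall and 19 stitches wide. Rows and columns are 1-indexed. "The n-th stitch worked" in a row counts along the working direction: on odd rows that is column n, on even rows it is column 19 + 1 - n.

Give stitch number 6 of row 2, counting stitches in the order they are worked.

Row 2 uses chart row ((2-1) mod 5)+1 = 2. Row 2 is even, so WS.
Chart row 2 tiled across columns 1-19: k p k k k p x k k p k k k p x k k p k
WS row: flip the tiled sequence (start at column 19) and apply k<->p; o and x stay.
Row 2 as worked: p k p p x k p p p k p p x k p p p k p
The 6th stitch worked is k.

== STITCH ==
k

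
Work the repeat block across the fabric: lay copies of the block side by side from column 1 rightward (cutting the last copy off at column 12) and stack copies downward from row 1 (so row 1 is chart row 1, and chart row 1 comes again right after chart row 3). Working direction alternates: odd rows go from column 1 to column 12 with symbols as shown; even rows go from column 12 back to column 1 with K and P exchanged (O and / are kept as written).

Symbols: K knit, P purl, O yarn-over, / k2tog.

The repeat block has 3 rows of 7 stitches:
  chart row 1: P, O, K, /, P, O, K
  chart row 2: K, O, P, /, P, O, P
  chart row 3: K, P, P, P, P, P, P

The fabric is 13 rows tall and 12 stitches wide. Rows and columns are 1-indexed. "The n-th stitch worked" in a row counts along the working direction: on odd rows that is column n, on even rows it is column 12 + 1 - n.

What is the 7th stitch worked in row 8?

Row 8 uses chart row ((8-1) mod 3)+1 = 2. Row 8 is even, so WS.
Chart row 2 tiled across columns 1-12: K O P / P O P K O P / P
WS: work from column 12 back to column 1 (reverse the tiled row), swapping K<->P (O and / unchanged).
Row 8 as worked: K / K O P K O K / K O P
Stitch 7 in working order -> O

== STITCH ==
O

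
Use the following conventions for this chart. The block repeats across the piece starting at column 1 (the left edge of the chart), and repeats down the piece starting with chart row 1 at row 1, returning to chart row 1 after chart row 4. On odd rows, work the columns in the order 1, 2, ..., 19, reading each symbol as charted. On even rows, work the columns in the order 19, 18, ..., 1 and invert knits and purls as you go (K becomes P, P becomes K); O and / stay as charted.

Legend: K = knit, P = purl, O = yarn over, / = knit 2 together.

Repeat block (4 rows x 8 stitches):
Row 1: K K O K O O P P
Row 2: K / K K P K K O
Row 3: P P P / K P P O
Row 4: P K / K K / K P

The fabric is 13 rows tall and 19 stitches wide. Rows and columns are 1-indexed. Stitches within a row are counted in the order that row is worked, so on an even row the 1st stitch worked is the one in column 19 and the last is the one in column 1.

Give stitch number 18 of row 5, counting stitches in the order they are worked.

Row 5: (5-1) mod 4 = 0, so use chart row 1. Odd row -> RS.
Chart row 1 tiled across columns 1-19: K K O K O O P P K K O K O O P P K K O
RS: work column 1 to column 19, symbols as charted — the tiled row is the row as worked.
Counting 18 along the worked row gives K.

== STITCH ==
K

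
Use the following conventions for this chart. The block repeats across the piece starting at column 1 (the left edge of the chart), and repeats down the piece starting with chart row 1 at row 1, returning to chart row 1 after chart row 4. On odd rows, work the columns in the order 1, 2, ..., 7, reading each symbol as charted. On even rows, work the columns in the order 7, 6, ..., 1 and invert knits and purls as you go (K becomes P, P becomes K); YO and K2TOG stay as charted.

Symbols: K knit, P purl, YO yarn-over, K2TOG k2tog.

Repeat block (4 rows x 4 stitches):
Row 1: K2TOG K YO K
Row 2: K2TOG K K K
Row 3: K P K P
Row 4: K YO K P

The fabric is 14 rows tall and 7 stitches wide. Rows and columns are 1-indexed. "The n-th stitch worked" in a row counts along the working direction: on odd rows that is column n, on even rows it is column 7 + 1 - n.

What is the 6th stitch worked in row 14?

Row 14 uses chart row ((14-1) mod 4)+1 = 2. Row 14 is even, so WS.
Chart row 2 tiled across columns 1-7: K2TOG K K K K2TOG K K
WS row: flip the tiled sequence (start at column 7) and apply K<->P; YO and K2TOG stay.
Row 14 as worked: P P K2TOG P P P K2TOG
Counting 6 along the worked row gives P.

Stitch:
P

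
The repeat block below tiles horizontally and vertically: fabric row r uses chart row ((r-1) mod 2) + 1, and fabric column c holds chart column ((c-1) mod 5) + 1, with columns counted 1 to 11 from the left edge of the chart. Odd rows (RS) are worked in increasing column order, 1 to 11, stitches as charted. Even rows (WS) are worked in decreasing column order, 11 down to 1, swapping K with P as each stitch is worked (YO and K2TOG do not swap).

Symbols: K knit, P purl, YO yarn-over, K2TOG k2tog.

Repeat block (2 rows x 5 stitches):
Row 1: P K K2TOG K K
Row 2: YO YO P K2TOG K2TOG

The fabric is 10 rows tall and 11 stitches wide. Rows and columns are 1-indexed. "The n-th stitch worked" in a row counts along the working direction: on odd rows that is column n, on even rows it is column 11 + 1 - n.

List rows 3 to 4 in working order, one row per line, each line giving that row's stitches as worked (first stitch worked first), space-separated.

Rows as worked:
P K K2TOG K K P K K2TOG K K P
YO K2TOG K2TOG K YO YO K2TOG K2TOG K YO YO

Derivation:
Row 3: chart row 1, RS - tile across columns 1-11 and work as-is.
Row 4: chart row 2, WS - tiled (columns 1-11): YO YO P K2TOG K2TOG YO YO P K2TOG K2TOG YO; work from column 11 back to 1 with K<->P swapped.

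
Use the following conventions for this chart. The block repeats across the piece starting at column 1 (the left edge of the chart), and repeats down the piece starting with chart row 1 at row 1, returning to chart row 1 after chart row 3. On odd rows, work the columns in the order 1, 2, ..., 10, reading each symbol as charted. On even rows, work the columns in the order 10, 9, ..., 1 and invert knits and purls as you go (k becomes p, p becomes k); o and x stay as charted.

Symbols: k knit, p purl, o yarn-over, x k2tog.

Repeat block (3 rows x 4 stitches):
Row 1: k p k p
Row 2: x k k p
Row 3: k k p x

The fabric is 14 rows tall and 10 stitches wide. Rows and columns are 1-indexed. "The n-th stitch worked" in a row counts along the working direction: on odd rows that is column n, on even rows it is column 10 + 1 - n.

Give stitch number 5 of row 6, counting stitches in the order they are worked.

Result:
p

Derivation:
For row 6: chart row = ((6-1) mod 3) + 1 = 3; this is a WS (even) row.
Chart row 3 tiled across columns 1-10: k k p x k k p x k k
Wrong side: read the tiled row from column 10 down to 1 and exchange k with p (leave o, x).
Row 6 as worked: p p x k p p x k p p
The 5th stitch worked is p.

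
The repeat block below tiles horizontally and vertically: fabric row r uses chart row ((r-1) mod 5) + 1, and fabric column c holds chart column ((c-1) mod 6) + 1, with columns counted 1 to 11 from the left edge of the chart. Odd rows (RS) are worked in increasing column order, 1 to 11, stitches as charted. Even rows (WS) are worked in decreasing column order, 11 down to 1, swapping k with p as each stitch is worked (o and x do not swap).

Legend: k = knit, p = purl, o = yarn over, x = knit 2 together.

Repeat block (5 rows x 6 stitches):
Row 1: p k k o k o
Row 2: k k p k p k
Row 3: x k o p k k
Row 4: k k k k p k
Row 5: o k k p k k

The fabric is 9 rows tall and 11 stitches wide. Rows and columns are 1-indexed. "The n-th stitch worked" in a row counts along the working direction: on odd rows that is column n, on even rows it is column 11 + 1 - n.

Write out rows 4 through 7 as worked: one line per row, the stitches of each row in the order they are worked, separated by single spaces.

Result:
k p p p p p k p p p p
o k k p k k o k k p k
p o p p k o p o p p k
k k p k p k k k p k p

Derivation:
Row 4: chart row 4, WS - tiled (columns 1-11): k k k k p k k k k k p; work from column 11 back to 1 with k<->p swapped.
Row 5: chart row 5, RS - tile across columns 1-11 and work as-is.
Row 6: chart row 1, WS - tiled (columns 1-11): p k k o k o p k k o k; work from column 11 back to 1 with k<->p swapped.
Row 7: chart row 2, RS - tile across columns 1-11 and work as-is.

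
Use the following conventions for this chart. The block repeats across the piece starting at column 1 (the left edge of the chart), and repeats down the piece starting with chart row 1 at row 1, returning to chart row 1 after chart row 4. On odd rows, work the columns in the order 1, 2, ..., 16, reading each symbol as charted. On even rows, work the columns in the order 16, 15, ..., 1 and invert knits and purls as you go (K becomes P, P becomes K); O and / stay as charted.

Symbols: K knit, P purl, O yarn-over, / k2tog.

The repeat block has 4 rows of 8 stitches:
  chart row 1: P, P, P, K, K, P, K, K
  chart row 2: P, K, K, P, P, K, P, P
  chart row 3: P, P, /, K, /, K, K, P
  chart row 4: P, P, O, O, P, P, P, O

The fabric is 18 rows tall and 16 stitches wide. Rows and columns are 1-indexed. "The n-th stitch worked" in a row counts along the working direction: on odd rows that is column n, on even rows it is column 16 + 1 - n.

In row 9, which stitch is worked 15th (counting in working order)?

Stitch:
K

Derivation:
Row 9: (9-1) mod 4 = 0, so use chart row 1. Odd row -> RS.
Chart row 1 tiled across columns 1-16: P P P K K P K K P P P K K P K K
RS: work column 1 to column 16, symbols as charted — the tiled row is the row as worked.
The 15th stitch worked is K.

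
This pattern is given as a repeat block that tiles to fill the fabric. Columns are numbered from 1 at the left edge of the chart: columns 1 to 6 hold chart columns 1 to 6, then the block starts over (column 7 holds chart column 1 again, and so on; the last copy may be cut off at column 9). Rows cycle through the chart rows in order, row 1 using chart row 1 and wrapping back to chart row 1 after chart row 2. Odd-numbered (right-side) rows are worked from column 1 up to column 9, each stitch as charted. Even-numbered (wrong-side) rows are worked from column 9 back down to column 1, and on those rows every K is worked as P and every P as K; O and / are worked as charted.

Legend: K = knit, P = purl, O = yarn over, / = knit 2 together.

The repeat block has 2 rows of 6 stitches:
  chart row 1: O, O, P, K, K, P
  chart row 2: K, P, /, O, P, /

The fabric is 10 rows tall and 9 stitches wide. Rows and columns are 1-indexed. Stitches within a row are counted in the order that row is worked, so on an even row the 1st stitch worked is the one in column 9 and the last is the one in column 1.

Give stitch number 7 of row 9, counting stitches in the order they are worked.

Result:
O

Derivation:
For row 9: chart row = ((9-1) mod 2) + 1 = 1; this is a RS (odd) row.
Chart row 1 tiled across columns 1-9: O O P K K P O O P
RS: work column 1 to column 9, symbols as charted — the tiled row is the row as worked.
The 7th stitch worked is O.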